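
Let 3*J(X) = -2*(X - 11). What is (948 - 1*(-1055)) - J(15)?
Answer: 6017/3 ≈ 2005.7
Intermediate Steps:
J(X) = 22/3 - 2*X/3 (J(X) = (-2*(X - 11))/3 = (-2*(-11 + X))/3 = (22 - 2*X)/3 = 22/3 - 2*X/3)
(948 - 1*(-1055)) - J(15) = (948 - 1*(-1055)) - (22/3 - ⅔*15) = (948 + 1055) - (22/3 - 10) = 2003 - 1*(-8/3) = 2003 + 8/3 = 6017/3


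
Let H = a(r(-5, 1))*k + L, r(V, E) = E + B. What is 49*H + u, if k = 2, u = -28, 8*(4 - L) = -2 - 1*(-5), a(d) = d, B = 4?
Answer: 5117/8 ≈ 639.63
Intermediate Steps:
r(V, E) = 4 + E (r(V, E) = E + 4 = 4 + E)
L = 29/8 (L = 4 - (-2 - 1*(-5))/8 = 4 - (-2 + 5)/8 = 4 - ⅛*3 = 4 - 3/8 = 29/8 ≈ 3.6250)
H = 109/8 (H = (4 + 1)*2 + 29/8 = 5*2 + 29/8 = 10 + 29/8 = 109/8 ≈ 13.625)
49*H + u = 49*(109/8) - 28 = 5341/8 - 28 = 5117/8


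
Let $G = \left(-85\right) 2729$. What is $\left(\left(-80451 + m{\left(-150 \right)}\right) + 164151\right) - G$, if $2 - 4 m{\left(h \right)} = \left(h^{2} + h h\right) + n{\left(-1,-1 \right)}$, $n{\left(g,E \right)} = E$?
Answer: $\frac{1217663}{4} \approx 3.0442 \cdot 10^{5}$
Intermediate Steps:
$m{\left(h \right)} = \frac{3}{4} - \frac{h^{2}}{2}$ ($m{\left(h \right)} = \frac{1}{2} - \frac{\left(h^{2} + h h\right) - 1}{4} = \frac{1}{2} - \frac{\left(h^{2} + h^{2}\right) - 1}{4} = \frac{1}{2} - \frac{2 h^{2} - 1}{4} = \frac{1}{2} - \frac{-1 + 2 h^{2}}{4} = \frac{1}{2} - \left(- \frac{1}{4} + \frac{h^{2}}{2}\right) = \frac{3}{4} - \frac{h^{2}}{2}$)
$G = -231965$
$\left(\left(-80451 + m{\left(-150 \right)}\right) + 164151\right) - G = \left(\left(-80451 + \left(\frac{3}{4} - \frac{\left(-150\right)^{2}}{2}\right)\right) + 164151\right) - -231965 = \left(\left(-80451 + \left(\frac{3}{4} - 11250\right)\right) + 164151\right) + 231965 = \left(\left(-80451 - \frac{44997}{4}\right) + 164151\right) + 231965 = \left(- \frac{366801}{4} + 164151\right) + 231965 = \frac{289803}{4} + 231965 = \frac{1217663}{4}$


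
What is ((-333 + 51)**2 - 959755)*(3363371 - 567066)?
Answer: -2461394346455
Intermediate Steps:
((-333 + 51)**2 - 959755)*(3363371 - 567066) = ((-282)**2 - 959755)*2796305 = (79524 - 959755)*2796305 = -880231*2796305 = -2461394346455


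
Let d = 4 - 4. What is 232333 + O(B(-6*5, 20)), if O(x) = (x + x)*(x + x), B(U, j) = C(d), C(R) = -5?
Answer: 232433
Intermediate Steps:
d = 0
B(U, j) = -5
O(x) = 4*x² (O(x) = (2*x)*(2*x) = 4*x²)
232333 + O(B(-6*5, 20)) = 232333 + 4*(-5)² = 232333 + 4*25 = 232333 + 100 = 232433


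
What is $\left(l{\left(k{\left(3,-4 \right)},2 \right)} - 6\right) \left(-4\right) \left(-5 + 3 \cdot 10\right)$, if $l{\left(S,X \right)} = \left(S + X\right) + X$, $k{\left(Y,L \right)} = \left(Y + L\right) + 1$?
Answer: $200$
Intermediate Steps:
$k{\left(Y,L \right)} = 1 + L + Y$ ($k{\left(Y,L \right)} = \left(L + Y\right) + 1 = 1 + L + Y$)
$l{\left(S,X \right)} = S + 2 X$
$\left(l{\left(k{\left(3,-4 \right)},2 \right)} - 6\right) \left(-4\right) \left(-5 + 3 \cdot 10\right) = \left(\left(\left(1 - 4 + 3\right) + 2 \cdot 2\right) - 6\right) \left(-4\right) \left(-5 + 3 \cdot 10\right) = \left(\left(0 + 4\right) - 6\right) \left(-4\right) \left(-5 + 30\right) = \left(4 - 6\right) \left(-4\right) 25 = \left(-2\right) \left(-4\right) 25 = 8 \cdot 25 = 200$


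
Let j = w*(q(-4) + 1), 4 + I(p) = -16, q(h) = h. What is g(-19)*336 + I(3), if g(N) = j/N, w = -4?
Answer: -4412/19 ≈ -232.21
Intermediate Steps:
I(p) = -20 (I(p) = -4 - 16 = -20)
j = 12 (j = -4*(-4 + 1) = -4*(-3) = 12)
g(N) = 12/N
g(-19)*336 + I(3) = (12/(-19))*336 - 20 = (12*(-1/19))*336 - 20 = -12/19*336 - 20 = -4032/19 - 20 = -4412/19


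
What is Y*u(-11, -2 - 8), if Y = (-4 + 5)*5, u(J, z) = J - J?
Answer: 0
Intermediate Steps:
u(J, z) = 0
Y = 5 (Y = 1*5 = 5)
Y*u(-11, -2 - 8) = 5*0 = 0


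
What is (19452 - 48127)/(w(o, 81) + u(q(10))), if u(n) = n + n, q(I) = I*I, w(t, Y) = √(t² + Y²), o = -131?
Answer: -2867500/8139 + 28675*√23722/16278 ≈ -80.998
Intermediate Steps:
w(t, Y) = √(Y² + t²)
q(I) = I²
u(n) = 2*n
(19452 - 48127)/(w(o, 81) + u(q(10))) = (19452 - 48127)/(√(81² + (-131)²) + 2*10²) = -28675/(√(6561 + 17161) + 2*100) = -28675/(√23722 + 200) = -28675/(200 + √23722)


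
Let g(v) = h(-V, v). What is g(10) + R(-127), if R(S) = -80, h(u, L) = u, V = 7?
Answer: -87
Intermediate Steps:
g(v) = -7 (g(v) = -1*7 = -7)
g(10) + R(-127) = -7 - 80 = -87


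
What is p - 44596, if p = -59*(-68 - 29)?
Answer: -38873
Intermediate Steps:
p = 5723 (p = -59*(-97) = 5723)
p - 44596 = 5723 - 44596 = -38873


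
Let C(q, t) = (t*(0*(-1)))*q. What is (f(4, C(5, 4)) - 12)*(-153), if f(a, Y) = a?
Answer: 1224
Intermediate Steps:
C(q, t) = 0 (C(q, t) = (t*0)*q = 0*q = 0)
(f(4, C(5, 4)) - 12)*(-153) = (4 - 12)*(-153) = -8*(-153) = 1224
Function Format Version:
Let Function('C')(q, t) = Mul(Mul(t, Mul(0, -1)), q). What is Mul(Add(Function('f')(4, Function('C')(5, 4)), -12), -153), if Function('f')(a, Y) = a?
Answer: 1224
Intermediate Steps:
Function('C')(q, t) = 0 (Function('C')(q, t) = Mul(Mul(t, 0), q) = Mul(0, q) = 0)
Mul(Add(Function('f')(4, Function('C')(5, 4)), -12), -153) = Mul(Add(4, -12), -153) = Mul(-8, -153) = 1224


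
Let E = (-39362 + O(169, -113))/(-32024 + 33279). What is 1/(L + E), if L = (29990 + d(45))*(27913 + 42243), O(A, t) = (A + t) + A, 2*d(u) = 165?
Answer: 1255/2647756679913 ≈ 4.7399e-10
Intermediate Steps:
d(u) = 165/2 (d(u) = (1/2)*165 = 165/2)
O(A, t) = t + 2*A
E = -39137/1255 (E = (-39362 + (-113 + 2*169))/(-32024 + 33279) = (-39362 + (-113 + 338))/1255 = (-39362 + 225)*(1/1255) = -39137*1/1255 = -39137/1255 ≈ -31.185)
L = 2109766310 (L = (29990 + 165/2)*(27913 + 42243) = (60145/2)*70156 = 2109766310)
1/(L + E) = 1/(2109766310 - 39137/1255) = 1/(2647756679913/1255) = 1255/2647756679913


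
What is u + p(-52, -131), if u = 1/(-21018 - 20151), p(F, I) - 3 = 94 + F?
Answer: 1852604/41169 ≈ 45.000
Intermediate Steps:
p(F, I) = 97 + F (p(F, I) = 3 + (94 + F) = 97 + F)
u = -1/41169 (u = 1/(-41169) = -1/41169 ≈ -2.4290e-5)
u + p(-52, -131) = -1/41169 + (97 - 52) = -1/41169 + 45 = 1852604/41169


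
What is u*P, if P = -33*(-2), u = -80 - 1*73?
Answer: -10098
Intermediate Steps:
u = -153 (u = -80 - 73 = -153)
P = 66
u*P = -153*66 = -10098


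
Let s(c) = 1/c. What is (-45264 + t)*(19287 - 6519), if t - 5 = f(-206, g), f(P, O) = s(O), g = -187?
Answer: -108061125312/187 ≈ -5.7787e+8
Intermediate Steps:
f(P, O) = 1/O
t = 934/187 (t = 5 + 1/(-187) = 5 - 1/187 = 934/187 ≈ 4.9947)
(-45264 + t)*(19287 - 6519) = (-45264 + 934/187)*(19287 - 6519) = -8463434/187*12768 = -108061125312/187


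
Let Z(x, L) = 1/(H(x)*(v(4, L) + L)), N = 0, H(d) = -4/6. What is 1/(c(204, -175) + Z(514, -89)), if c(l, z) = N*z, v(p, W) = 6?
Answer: 166/3 ≈ 55.333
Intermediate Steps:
H(d) = -⅔ (H(d) = -4*⅙ = -⅔)
c(l, z) = 0 (c(l, z) = 0*z = 0)
Z(x, L) = 1/(-4 - 2*L/3) (Z(x, L) = 1/(-2*(6 + L)/3) = 1/(-4 - 2*L/3))
1/(c(204, -175) + Z(514, -89)) = 1/(0 - 3/(12 + 2*(-89))) = 1/(0 - 3/(12 - 178)) = 1/(0 - 3/(-166)) = 1/(0 - 3*(-1/166)) = 1/(0 + 3/166) = 1/(3/166) = 166/3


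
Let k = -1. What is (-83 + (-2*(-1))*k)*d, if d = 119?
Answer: -10115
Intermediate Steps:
(-83 + (-2*(-1))*k)*d = (-83 - 2*(-1)*(-1))*119 = (-83 + 2*(-1))*119 = (-83 - 2)*119 = -85*119 = -10115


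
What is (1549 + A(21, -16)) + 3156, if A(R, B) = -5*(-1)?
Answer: 4710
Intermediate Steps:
A(R, B) = 5
(1549 + A(21, -16)) + 3156 = (1549 + 5) + 3156 = 1554 + 3156 = 4710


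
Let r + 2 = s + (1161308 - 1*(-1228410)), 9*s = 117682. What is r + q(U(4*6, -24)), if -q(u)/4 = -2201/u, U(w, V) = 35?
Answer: 756958646/315 ≈ 2.4030e+6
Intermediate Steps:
s = 117682/9 (s = (⅑)*117682 = 117682/9 ≈ 13076.)
q(u) = 8804/u (q(u) = -(-8804)/u = 8804/u)
r = 21625126/9 (r = -2 + (117682/9 + (1161308 - 1*(-1228410))) = -2 + (117682/9 + (1161308 + 1228410)) = -2 + (117682/9 + 2389718) = -2 + 21625144/9 = 21625126/9 ≈ 2.4028e+6)
r + q(U(4*6, -24)) = 21625126/9 + 8804/35 = 756958646/315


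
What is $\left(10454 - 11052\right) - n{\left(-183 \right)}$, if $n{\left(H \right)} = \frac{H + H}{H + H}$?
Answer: $-599$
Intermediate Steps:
$n{\left(H \right)} = 1$ ($n{\left(H \right)} = \frac{2 H}{2 H} = 2 H \frac{1}{2 H} = 1$)
$\left(10454 - 11052\right) - n{\left(-183 \right)} = \left(10454 - 11052\right) - 1 = -598 - 1 = -599$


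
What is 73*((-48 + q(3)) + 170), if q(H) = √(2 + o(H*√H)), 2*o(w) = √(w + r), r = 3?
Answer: 8906 + 73*√(8 + 2*√3*√(1 + √3))/2 ≈ 9041.2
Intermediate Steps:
o(w) = √(3 + w)/2 (o(w) = √(w + 3)/2 = √(3 + w)/2)
q(H) = √(2 + √(3 + H^(3/2))/2) (q(H) = √(2 + √(3 + H*√H)/2) = √(2 + √(3 + H^(3/2))/2))
73*((-48 + q(3)) + 170) = 73*((-48 + √(8 + 2*√(3 + 3^(3/2)))/2) + 170) = 73*((-48 + √(8 + 2*√(3 + 3*√3))/2) + 170) = 73*(122 + √(8 + 2*√(3 + 3*√3))/2) = 8906 + 73*√(8 + 2*√(3 + 3*√3))/2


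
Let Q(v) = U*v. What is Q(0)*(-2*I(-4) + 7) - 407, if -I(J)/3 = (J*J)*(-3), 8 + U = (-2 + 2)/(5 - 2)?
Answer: -407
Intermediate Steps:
U = -8 (U = -8 + (-2 + 2)/(5 - 2) = -8 + 0/3 = -8 + 0*(⅓) = -8 + 0 = -8)
I(J) = 9*J² (I(J) = -3*J*J*(-3) = -3*J²*(-3) = -(-9)*J² = 9*J²)
Q(v) = -8*v
Q(0)*(-2*I(-4) + 7) - 407 = (-8*0)*(-18*(-4)² + 7) - 407 = 0*(-18*16 + 7) - 407 = 0*(-2*144 + 7) - 407 = 0*(-288 + 7) - 407 = 0*(-281) - 407 = 0 - 407 = -407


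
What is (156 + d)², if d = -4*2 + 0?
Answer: 21904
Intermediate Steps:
d = -8 (d = -8 + 0 = -8)
(156 + d)² = (156 - 8)² = 148² = 21904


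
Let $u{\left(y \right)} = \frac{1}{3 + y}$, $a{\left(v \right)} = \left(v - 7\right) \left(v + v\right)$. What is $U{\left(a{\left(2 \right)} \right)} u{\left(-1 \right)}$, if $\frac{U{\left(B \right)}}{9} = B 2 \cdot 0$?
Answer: $0$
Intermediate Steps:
$a{\left(v \right)} = 2 v \left(-7 + v\right)$ ($a{\left(v \right)} = \left(-7 + v\right) 2 v = 2 v \left(-7 + v\right)$)
$U{\left(B \right)} = 0$ ($U{\left(B \right)} = 9 B 2 \cdot 0 = 9 \cdot 2 B 0 = 9 \cdot 0 = 0$)
$U{\left(a{\left(2 \right)} \right)} u{\left(-1 \right)} = \frac{0}{3 - 1} = \frac{0}{2} = 0 \cdot \frac{1}{2} = 0$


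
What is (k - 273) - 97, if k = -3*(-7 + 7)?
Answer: -370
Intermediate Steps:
k = 0 (k = -3*0 = 0)
(k - 273) - 97 = (0 - 273) - 97 = -273 - 97 = -370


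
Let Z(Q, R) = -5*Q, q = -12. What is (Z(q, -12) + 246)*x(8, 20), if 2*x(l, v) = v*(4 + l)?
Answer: 36720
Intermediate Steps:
x(l, v) = v*(4 + l)/2 (x(l, v) = (v*(4 + l))/2 = v*(4 + l)/2)
(Z(q, -12) + 246)*x(8, 20) = (-5*(-12) + 246)*((½)*20*(4 + 8)) = (60 + 246)*((½)*20*12) = 306*120 = 36720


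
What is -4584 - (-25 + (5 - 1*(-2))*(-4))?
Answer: -4531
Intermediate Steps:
-4584 - (-25 + (5 - 1*(-2))*(-4)) = -4584 - (-25 + (5 + 2)*(-4)) = -4584 - (-25 + 7*(-4)) = -4584 - (-25 - 28) = -4584 - 1*(-53) = -4584 + 53 = -4531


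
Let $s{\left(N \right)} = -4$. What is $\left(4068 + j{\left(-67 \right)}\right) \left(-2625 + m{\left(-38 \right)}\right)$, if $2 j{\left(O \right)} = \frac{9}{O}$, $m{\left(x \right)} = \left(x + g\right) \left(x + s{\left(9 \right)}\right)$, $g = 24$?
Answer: $- \frac{1110374811}{134} \approx -8.2864 \cdot 10^{6}$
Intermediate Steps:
$m{\left(x \right)} = \left(-4 + x\right) \left(24 + x\right)$ ($m{\left(x \right)} = \left(x + 24\right) \left(x - 4\right) = \left(24 + x\right) \left(-4 + x\right) = \left(-4 + x\right) \left(24 + x\right)$)
$j{\left(O \right)} = \frac{9}{2 O}$ ($j{\left(O \right)} = \frac{9 \frac{1}{O}}{2} = \frac{9}{2 O}$)
$\left(4068 + j{\left(-67 \right)}\right) \left(-2625 + m{\left(-38 \right)}\right) = \left(4068 + \frac{9}{2 \left(-67\right)}\right) \left(-2625 + \left(-96 + \left(-38\right)^{2} + 20 \left(-38\right)\right)\right) = \left(4068 + \frac{9}{2} \left(- \frac{1}{67}\right)\right) \left(-2625 - -588\right) = \left(4068 - \frac{9}{134}\right) \left(-2625 + 588\right) = \frac{545103}{134} \left(-2037\right) = - \frac{1110374811}{134}$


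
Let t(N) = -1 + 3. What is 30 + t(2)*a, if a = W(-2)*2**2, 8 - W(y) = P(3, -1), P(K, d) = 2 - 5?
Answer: 118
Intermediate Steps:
P(K, d) = -3
W(y) = 11 (W(y) = 8 - 1*(-3) = 8 + 3 = 11)
t(N) = 2
a = 44 (a = 11*2**2 = 11*4 = 44)
30 + t(2)*a = 30 + 2*44 = 30 + 88 = 118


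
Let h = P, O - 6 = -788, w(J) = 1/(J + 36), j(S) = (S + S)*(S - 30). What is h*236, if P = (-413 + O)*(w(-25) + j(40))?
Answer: -2482058020/11 ≈ -2.2564e+8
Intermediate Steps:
j(S) = 2*S*(-30 + S) (j(S) = (2*S)*(-30 + S) = 2*S*(-30 + S))
w(J) = 1/(36 + J)
O = -782 (O = 6 - 788 = -782)
P = -10517195/11 (P = (-413 - 782)*(1/(36 - 25) + 2*40*(-30 + 40)) = -1195*(1/11 + 2*40*10) = -1195*(1/11 + 800) = -1195*8801/11 = -10517195/11 ≈ -9.5611e+5)
h = -10517195/11 ≈ -9.5611e+5
h*236 = -10517195/11*236 = -2482058020/11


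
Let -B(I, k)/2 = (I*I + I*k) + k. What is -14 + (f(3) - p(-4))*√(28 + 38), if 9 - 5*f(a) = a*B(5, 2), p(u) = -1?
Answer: -14 + 236*√66/5 ≈ 369.45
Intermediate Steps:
B(I, k) = -2*k - 2*I² - 2*I*k (B(I, k) = -2*((I*I + I*k) + k) = -2*((I² + I*k) + k) = -2*(k + I² + I*k) = -2*k - 2*I² - 2*I*k)
f(a) = 9/5 + 74*a/5 (f(a) = 9/5 - a*(-2*2 - 2*5² - 2*5*2)/5 = 9/5 - a*(-4 - 2*25 - 20)/5 = 9/5 - a*(-4 - 50 - 20)/5 = 9/5 - a*(-74)/5 = 9/5 - (-74)*a/5 = 9/5 + 74*a/5)
-14 + (f(3) - p(-4))*√(28 + 38) = -14 + ((9/5 + (74/5)*3) - 1*(-1))*√(28 + 38) = -14 + ((9/5 + 222/5) + 1)*√66 = -14 + (231/5 + 1)*√66 = -14 + 236*√66/5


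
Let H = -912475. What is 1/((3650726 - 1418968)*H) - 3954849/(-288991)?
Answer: 8053746972121922459/588508029313020550 ≈ 13.685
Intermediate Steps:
1/((3650726 - 1418968)*H) - 3954849/(-288991) = 1/((3650726 - 1418968)*(-912475)) - 3954849/(-288991) = -1/912475/2231758 - 3954849*(-1/288991) = (1/2231758)*(-1/912475) + 3954849/288991 = -1/2036423381050 + 3954849/288991 = 8053746972121922459/588508029313020550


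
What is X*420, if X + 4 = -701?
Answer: -296100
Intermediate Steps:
X = -705 (X = -4 - 701 = -705)
X*420 = -705*420 = -296100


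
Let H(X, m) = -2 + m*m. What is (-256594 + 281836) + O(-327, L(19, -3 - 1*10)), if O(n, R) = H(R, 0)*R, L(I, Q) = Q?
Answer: 25268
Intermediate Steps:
H(X, m) = -2 + m**2
O(n, R) = -2*R (O(n, R) = (-2 + 0**2)*R = (-2 + 0)*R = -2*R)
(-256594 + 281836) + O(-327, L(19, -3 - 1*10)) = (-256594 + 281836) - 2*(-3 - 1*10) = 25242 - 2*(-3 - 10) = 25242 - 2*(-13) = 25242 + 26 = 25268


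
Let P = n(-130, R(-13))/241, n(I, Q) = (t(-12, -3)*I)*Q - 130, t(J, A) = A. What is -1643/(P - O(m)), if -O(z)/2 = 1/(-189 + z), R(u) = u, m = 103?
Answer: 17026409/223841 ≈ 76.065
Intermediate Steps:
n(I, Q) = -130 - 3*I*Q (n(I, Q) = (-3*I)*Q - 130 = -3*I*Q - 130 = -130 - 3*I*Q)
O(z) = -2/(-189 + z)
P = -5200/241 (P = (-130 - 3*(-130)*(-13))/241 = (-130 - 5070)*(1/241) = -5200*1/241 = -5200/241 ≈ -21.577)
-1643/(P - O(m)) = -1643/(-5200/241 - (-2)/(-189 + 103)) = -1643/(-5200/241 - (-2)/(-86)) = -1643/(-5200/241 - (-2)*(-1)/86) = -1643/(-5200/241 - 1*1/43) = -1643/(-5200/241 - 1/43) = -1643/(-223841/10363) = -1643*(-10363/223841) = 17026409/223841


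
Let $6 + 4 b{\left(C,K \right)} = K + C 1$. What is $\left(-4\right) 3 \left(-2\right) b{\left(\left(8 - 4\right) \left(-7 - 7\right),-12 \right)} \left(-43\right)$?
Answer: $19092$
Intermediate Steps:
$b{\left(C,K \right)} = - \frac{3}{2} + \frac{C}{4} + \frac{K}{4}$ ($b{\left(C,K \right)} = - \frac{3}{2} + \frac{K + C 1}{4} = - \frac{3}{2} + \frac{K + C}{4} = - \frac{3}{2} + \frac{C + K}{4} = - \frac{3}{2} + \left(\frac{C}{4} + \frac{K}{4}\right) = - \frac{3}{2} + \frac{C}{4} + \frac{K}{4}$)
$\left(-4\right) 3 \left(-2\right) b{\left(\left(8 - 4\right) \left(-7 - 7\right),-12 \right)} \left(-43\right) = \left(-4\right) 3 \left(-2\right) \left(- \frac{3}{2} + \frac{\left(8 - 4\right) \left(-7 - 7\right)}{4} + \frac{1}{4} \left(-12\right)\right) \left(-43\right) = \left(-12\right) \left(-2\right) \left(- \frac{3}{2} + \frac{4 \left(-14\right)}{4} - 3\right) \left(-43\right) = 24 \left(- \frac{3}{2} + \frac{1}{4} \left(-56\right) - 3\right) \left(-43\right) = 24 \left(- \frac{3}{2} - 14 - 3\right) \left(-43\right) = 24 \left(- \frac{37}{2}\right) \left(-43\right) = \left(-444\right) \left(-43\right) = 19092$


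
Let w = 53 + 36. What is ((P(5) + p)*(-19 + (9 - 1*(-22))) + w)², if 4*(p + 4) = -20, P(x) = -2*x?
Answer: 19321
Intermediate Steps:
w = 89
p = -9 (p = -4 + (¼)*(-20) = -4 - 5 = -9)
((P(5) + p)*(-19 + (9 - 1*(-22))) + w)² = ((-2*5 - 9)*(-19 + (9 - 1*(-22))) + 89)² = ((-10 - 9)*(-19 + (9 + 22)) + 89)² = (-19*(-19 + 31) + 89)² = (-19*12 + 89)² = (-228 + 89)² = (-139)² = 19321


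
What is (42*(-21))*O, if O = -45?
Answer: 39690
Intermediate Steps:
(42*(-21))*O = (42*(-21))*(-45) = -882*(-45) = 39690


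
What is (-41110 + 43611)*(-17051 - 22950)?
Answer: -100042501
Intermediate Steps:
(-41110 + 43611)*(-17051 - 22950) = 2501*(-40001) = -100042501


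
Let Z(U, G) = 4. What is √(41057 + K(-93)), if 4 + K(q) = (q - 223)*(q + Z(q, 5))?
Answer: √69177 ≈ 263.02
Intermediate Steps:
K(q) = -4 + (-223 + q)*(4 + q) (K(q) = -4 + (q - 223)*(q + 4) = -4 + (-223 + q)*(4 + q))
√(41057 + K(-93)) = √(41057 + (-896 + (-93)² - 219*(-93))) = √(41057 + (-896 + 8649 + 20367)) = √(41057 + 28120) = √69177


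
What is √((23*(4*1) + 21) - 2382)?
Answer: I*√2269 ≈ 47.634*I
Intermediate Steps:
√((23*(4*1) + 21) - 2382) = √((23*4 + 21) - 2382) = √((92 + 21) - 2382) = √(113 - 2382) = √(-2269) = I*√2269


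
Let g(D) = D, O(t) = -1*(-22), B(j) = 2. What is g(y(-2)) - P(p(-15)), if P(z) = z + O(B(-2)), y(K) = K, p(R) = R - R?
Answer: -24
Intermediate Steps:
p(R) = 0
O(t) = 22
P(z) = 22 + z (P(z) = z + 22 = 22 + z)
g(y(-2)) - P(p(-15)) = -2 - (22 + 0) = -2 - 1*22 = -2 - 22 = -24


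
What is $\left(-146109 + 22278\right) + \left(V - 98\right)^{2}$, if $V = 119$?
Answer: $-123390$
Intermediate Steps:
$\left(-146109 + 22278\right) + \left(V - 98\right)^{2} = \left(-146109 + 22278\right) + \left(119 - 98\right)^{2} = -123831 + 21^{2} = -123831 + 441 = -123390$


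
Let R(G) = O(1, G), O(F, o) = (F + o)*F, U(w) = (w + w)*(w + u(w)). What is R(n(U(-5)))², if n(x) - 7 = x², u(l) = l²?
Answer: 1600640064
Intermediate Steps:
U(w) = 2*w*(w + w²) (U(w) = (w + w)*(w + w²) = (2*w)*(w + w²) = 2*w*(w + w²))
n(x) = 7 + x²
O(F, o) = F*(F + o)
R(G) = 1 + G (R(G) = 1*(1 + G) = 1 + G)
R(n(U(-5)))² = (1 + (7 + (2*(-5)²*(1 - 5))²))² = (1 + (7 + (2*25*(-4))²))² = (1 + (7 + (-200)²))² = (1 + (7 + 40000))² = (1 + 40007)² = 40008² = 1600640064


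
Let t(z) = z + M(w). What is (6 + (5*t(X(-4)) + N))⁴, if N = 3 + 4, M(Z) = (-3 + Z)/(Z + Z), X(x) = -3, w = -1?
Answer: 4096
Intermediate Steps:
M(Z) = (-3 + Z)/(2*Z) (M(Z) = (-3 + Z)/((2*Z)) = (-3 + Z)*(1/(2*Z)) = (-3 + Z)/(2*Z))
N = 7
t(z) = 2 + z (t(z) = z + (½)*(-3 - 1)/(-1) = z + (½)*(-1)*(-4) = z + 2 = 2 + z)
(6 + (5*t(X(-4)) + N))⁴ = (6 + (5*(2 - 3) + 7))⁴ = (6 + (5*(-1) + 7))⁴ = (6 + (-5 + 7))⁴ = (6 + 2)⁴ = 8⁴ = 4096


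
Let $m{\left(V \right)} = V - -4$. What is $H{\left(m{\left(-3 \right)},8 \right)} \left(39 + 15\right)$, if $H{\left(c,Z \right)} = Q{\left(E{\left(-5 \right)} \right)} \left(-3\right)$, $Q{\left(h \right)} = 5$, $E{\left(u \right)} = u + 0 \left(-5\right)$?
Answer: $-810$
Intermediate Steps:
$E{\left(u \right)} = u$ ($E{\left(u \right)} = u + 0 = u$)
$m{\left(V \right)} = 4 + V$ ($m{\left(V \right)} = V + 4 = 4 + V$)
$H{\left(c,Z \right)} = -15$ ($H{\left(c,Z \right)} = 5 \left(-3\right) = -15$)
$H{\left(m{\left(-3 \right)},8 \right)} \left(39 + 15\right) = - 15 \left(39 + 15\right) = \left(-15\right) 54 = -810$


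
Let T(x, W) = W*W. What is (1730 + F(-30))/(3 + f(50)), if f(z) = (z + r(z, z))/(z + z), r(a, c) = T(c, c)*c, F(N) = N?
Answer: 3400/2507 ≈ 1.3562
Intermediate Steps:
T(x, W) = W**2
r(a, c) = c**3 (r(a, c) = c**2*c = c**3)
f(z) = (z + z**3)/(2*z) (f(z) = (z + z**3)/(z + z) = (z + z**3)/((2*z)) = (z + z**3)*(1/(2*z)) = (z + z**3)/(2*z))
(1730 + F(-30))/(3 + f(50)) = (1730 - 30)/(3 + (1/2 + (1/2)*50**2)) = 1700/(3 + (1/2 + (1/2)*2500)) = 1700/(3 + (1/2 + 1250)) = 1700/(3 + 2501/2) = 1700/(2507/2) = 1700*(2/2507) = 3400/2507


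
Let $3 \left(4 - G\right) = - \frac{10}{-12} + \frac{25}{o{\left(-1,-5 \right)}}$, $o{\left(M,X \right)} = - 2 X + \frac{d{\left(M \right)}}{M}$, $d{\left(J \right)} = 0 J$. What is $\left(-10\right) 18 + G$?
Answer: $- \frac{1594}{9} \approx -177.11$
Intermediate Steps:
$d{\left(J \right)} = 0$
$o{\left(M,X \right)} = - 2 X$ ($o{\left(M,X \right)} = - 2 X + \frac{0}{M} = - 2 X + 0 = - 2 X$)
$G = \frac{26}{9}$ ($G = 4 - \frac{- \frac{10}{-12} + \frac{25}{\left(-2\right) \left(-5\right)}}{3} = 4 - \frac{\left(-10\right) \left(- \frac{1}{12}\right) + \frac{25}{10}}{3} = 4 - \frac{\frac{5}{6} + 25 \cdot \frac{1}{10}}{3} = 4 - \frac{\frac{5}{6} + \frac{5}{2}}{3} = 4 - \frac{10}{9} = \frac{26}{9} \approx 2.8889$)
$\left(-10\right) 18 + G = \left(-10\right) 18 + \frac{26}{9} = -180 + \frac{26}{9} = - \frac{1594}{9}$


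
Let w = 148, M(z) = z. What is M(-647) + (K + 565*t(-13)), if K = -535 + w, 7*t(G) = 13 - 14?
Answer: -7803/7 ≈ -1114.7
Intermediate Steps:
t(G) = -⅐ (t(G) = (13 - 14)/7 = (⅐)*(-1) = -⅐)
K = -387 (K = -535 + 148 = -387)
M(-647) + (K + 565*t(-13)) = -647 + (-387 + 565*(-⅐)) = -647 + (-387 - 565/7) = -647 - 3274/7 = -7803/7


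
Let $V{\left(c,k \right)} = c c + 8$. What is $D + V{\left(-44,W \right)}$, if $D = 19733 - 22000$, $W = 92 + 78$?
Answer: $-323$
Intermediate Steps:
$W = 170$
$V{\left(c,k \right)} = 8 + c^{2}$ ($V{\left(c,k \right)} = c^{2} + 8 = 8 + c^{2}$)
$D = -2267$
$D + V{\left(-44,W \right)} = -2267 + \left(8 + \left(-44\right)^{2}\right) = -2267 + \left(8 + 1936\right) = -2267 + 1944 = -323$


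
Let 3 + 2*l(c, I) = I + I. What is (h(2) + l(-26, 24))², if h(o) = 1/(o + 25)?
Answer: 1481089/2916 ≈ 507.92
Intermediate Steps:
l(c, I) = -3/2 + I (l(c, I) = -3/2 + (I + I)/2 = -3/2 + (2*I)/2 = -3/2 + I)
h(o) = 1/(25 + o)
(h(2) + l(-26, 24))² = (1/(25 + 2) + (-3/2 + 24))² = (1/27 + 45/2)² = (1217/54)² = 1481089/2916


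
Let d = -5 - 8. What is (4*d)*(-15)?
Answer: 780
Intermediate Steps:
d = -13
(4*d)*(-15) = (4*(-13))*(-15) = -52*(-15) = 780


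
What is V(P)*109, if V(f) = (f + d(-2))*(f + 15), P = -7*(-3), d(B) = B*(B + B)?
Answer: 113796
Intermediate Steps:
d(B) = 2*B² (d(B) = B*(2*B) = 2*B²)
P = 21
V(f) = (8 + f)*(15 + f) (V(f) = (f + 2*(-2)²)*(f + 15) = (f + 2*4)*(15 + f) = (f + 8)*(15 + f) = (8 + f)*(15 + f))
V(P)*109 = (120 + 21² + 23*21)*109 = (120 + 441 + 483)*109 = 1044*109 = 113796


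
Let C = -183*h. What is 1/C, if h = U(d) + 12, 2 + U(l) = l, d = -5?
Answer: -1/915 ≈ -0.0010929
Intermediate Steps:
U(l) = -2 + l
h = 5 (h = (-2 - 5) + 12 = -7 + 12 = 5)
C = -915 (C = -183*5 = -915)
1/C = 1/(-915) = -1/915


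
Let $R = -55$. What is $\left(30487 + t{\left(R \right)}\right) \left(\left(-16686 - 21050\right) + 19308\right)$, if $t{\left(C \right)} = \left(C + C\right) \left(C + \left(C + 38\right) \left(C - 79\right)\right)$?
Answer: $3944384404$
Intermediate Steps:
$t{\left(C \right)} = 2 C \left(C + \left(-79 + C\right) \left(38 + C\right)\right)$ ($t{\left(C \right)} = 2 C \left(C + \left(38 + C\right) \left(-79 + C\right)\right) = 2 C \left(C + \left(-79 + C\right) \left(38 + C\right)\right)$)
$\left(30487 + t{\left(R \right)}\right) \left(\left(-16686 - 21050\right) + 19308\right) = \left(30487 + 2 \left(-55\right) \left(-3002 + \left(-55\right)^{2} - -2200\right)\right) \left(\left(-16686 - 21050\right) + 19308\right) = \left(30487 + 2 \left(-55\right) \left(-3002 + 3025 + 2200\right)\right) \left(-37736 + 19308\right) = \left(30487 + 2 \left(-55\right) 2223\right) \left(-18428\right) = \left(30487 - 244530\right) \left(-18428\right) = \left(-214043\right) \left(-18428\right) = 3944384404$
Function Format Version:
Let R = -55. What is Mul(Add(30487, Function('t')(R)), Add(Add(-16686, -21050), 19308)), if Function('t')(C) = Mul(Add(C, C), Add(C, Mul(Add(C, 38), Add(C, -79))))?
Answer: 3944384404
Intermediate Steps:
Function('t')(C) = Mul(2, C, Add(C, Mul(Add(-79, C), Add(38, C)))) (Function('t')(C) = Mul(Mul(2, C), Add(C, Mul(Add(38, C), Add(-79, C)))) = Mul(Mul(2, C), Add(C, Mul(Add(-79, C), Add(38, C)))) = Mul(2, C, Add(C, Mul(Add(-79, C), Add(38, C)))))
Mul(Add(30487, Function('t')(R)), Add(Add(-16686, -21050), 19308)) = Mul(Add(30487, Mul(2, -55, Add(-3002, Pow(-55, 2), Mul(-40, -55)))), Add(Add(-16686, -21050), 19308)) = Mul(Add(30487, Mul(2, -55, Add(-3002, 3025, 2200))), Add(-37736, 19308)) = Mul(Add(30487, Mul(2, -55, 2223)), -18428) = Mul(Add(30487, -244530), -18428) = Mul(-214043, -18428) = 3944384404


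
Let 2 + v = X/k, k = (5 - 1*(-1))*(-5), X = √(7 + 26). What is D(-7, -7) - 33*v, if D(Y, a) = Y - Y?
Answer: 66 + 11*√33/10 ≈ 72.319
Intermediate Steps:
X = √33 ≈ 5.7446
D(Y, a) = 0
k = -30 (k = (5 + 1)*(-5) = 6*(-5) = -30)
v = -2 - √33/30 (v = -2 + √33/(-30) = -2 + √33*(-1/30) = -2 - √33/30 ≈ -2.1915)
D(-7, -7) - 33*v = 0 - 33*(-2 - √33/30) = 0 + (66 + 11*√33/10) = 66 + 11*√33/10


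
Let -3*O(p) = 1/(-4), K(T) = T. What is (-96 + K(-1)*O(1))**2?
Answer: 1329409/144 ≈ 9232.0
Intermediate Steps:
O(p) = 1/12 (O(p) = -1/3/(-4) = -1/3*(-1/4) = 1/12)
(-96 + K(-1)*O(1))**2 = (-96 - 1*1/12)**2 = (-96 - 1/12)**2 = (-1153/12)**2 = 1329409/144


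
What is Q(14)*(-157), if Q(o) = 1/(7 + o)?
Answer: -157/21 ≈ -7.4762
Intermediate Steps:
Q(14)*(-157) = -157/(7 + 14) = -157/21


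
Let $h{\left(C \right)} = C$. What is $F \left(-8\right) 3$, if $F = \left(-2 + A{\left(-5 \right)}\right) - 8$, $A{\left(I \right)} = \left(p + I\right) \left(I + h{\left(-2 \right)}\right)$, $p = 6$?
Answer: $408$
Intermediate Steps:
$A{\left(I \right)} = \left(-2 + I\right) \left(6 + I\right)$ ($A{\left(I \right)} = \left(6 + I\right) \left(I - 2\right) = \left(6 + I\right) \left(-2 + I\right) = \left(-2 + I\right) \left(6 + I\right)$)
$F = -17$ ($F = \left(-2 + \left(-12 + \left(-5\right)^{2} + 4 \left(-5\right)\right)\right) - 8 = \left(-2 - 7\right) - 8 = -9 - 8 = -17$)
$F \left(-8\right) 3 = \left(-17\right) \left(-8\right) 3 = 136 \cdot 3 = 408$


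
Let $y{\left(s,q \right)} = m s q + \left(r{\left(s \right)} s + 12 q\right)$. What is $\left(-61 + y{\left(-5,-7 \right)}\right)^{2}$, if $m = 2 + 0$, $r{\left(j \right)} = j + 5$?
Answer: $5625$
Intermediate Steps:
$r{\left(j \right)} = 5 + j$
$m = 2$
$y{\left(s,q \right)} = 12 q + s \left(5 + s\right) + 2 q s$ ($y{\left(s,q \right)} = 2 s q + \left(\left(5 + s\right) s + 12 q\right) = 2 q s + \left(s \left(5 + s\right) + 12 q\right) = 2 q s + \left(12 q + s \left(5 + s\right)\right) = 12 q + s \left(5 + s\right) + 2 q s$)
$\left(-61 + y{\left(-5,-7 \right)}\right)^{2} = \left(-61 + \left(12 \left(-7\right) - 5 \left(5 - 5\right) + 2 \left(-7\right) \left(-5\right)\right)\right)^{2} = \left(-61 - 14\right)^{2} = \left(-75\right)^{2} = 5625$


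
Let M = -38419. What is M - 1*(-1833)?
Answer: -36586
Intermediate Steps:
M - 1*(-1833) = -38419 - 1*(-1833) = -38419 + 1833 = -36586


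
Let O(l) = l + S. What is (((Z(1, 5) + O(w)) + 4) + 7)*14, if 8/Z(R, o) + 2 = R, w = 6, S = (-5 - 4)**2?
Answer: 1260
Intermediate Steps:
S = 81 (S = (-9)**2 = 81)
Z(R, o) = 8/(-2 + R)
O(l) = 81 + l (O(l) = l + 81 = 81 + l)
(((Z(1, 5) + O(w)) + 4) + 7)*14 = (((8/(-2 + 1) + (81 + 6)) + 4) + 7)*14 = (((8/(-1) + 87) + 4) + 7)*14 = (((8*(-1) + 87) + 4) + 7)*14 = (((-8 + 87) + 4) + 7)*14 = ((79 + 4) + 7)*14 = (83 + 7)*14 = 90*14 = 1260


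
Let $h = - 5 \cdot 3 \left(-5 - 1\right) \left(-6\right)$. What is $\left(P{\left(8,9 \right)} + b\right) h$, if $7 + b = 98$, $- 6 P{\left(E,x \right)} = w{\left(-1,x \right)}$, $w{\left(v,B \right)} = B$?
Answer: $-48330$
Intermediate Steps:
$P{\left(E,x \right)} = - \frac{x}{6}$
$b = 91$ ($b = -7 + 98 = 91$)
$h = -540$ ($h = - 5 \cdot 3 \left(-6\right) \left(-6\right) = \left(-5\right) \left(-18\right) \left(-6\right) = 90 \left(-6\right) = -540$)
$\left(P{\left(8,9 \right)} + b\right) h = \left(\left(- \frac{1}{6}\right) 9 + 91\right) \left(-540\right) = \left(- \frac{3}{2} + 91\right) \left(-540\right) = \frac{179}{2} \left(-540\right) = -48330$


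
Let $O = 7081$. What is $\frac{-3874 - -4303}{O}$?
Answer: $\frac{429}{7081} \approx 0.060585$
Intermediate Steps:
$\frac{-3874 - -4303}{O} = \frac{-3874 - -4303}{7081} = \left(-3874 + 4303\right) \frac{1}{7081} = 429 \cdot \frac{1}{7081} = \frac{429}{7081}$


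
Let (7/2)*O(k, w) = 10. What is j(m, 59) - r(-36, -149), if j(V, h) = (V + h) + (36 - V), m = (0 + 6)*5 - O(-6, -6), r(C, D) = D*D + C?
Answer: -22070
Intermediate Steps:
O(k, w) = 20/7 (O(k, w) = (2/7)*10 = 20/7)
r(C, D) = C + D² (r(C, D) = D² + C = C + D²)
m = 190/7 (m = (0 + 6)*5 - 1*20/7 = 6*5 - 20/7 = 30 - 20/7 = 190/7 ≈ 27.143)
j(V, h) = 36 + h
j(m, 59) - r(-36, -149) = (36 + 59) - (-36 + (-149)²) = 95 - (-36 + 22201) = 95 - 1*22165 = 95 - 22165 = -22070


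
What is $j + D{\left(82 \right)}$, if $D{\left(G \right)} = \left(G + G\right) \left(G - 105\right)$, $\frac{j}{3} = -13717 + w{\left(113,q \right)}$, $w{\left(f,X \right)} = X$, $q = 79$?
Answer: $-44686$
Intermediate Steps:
$j = -40914$ ($j = 3 \left(-13717 + 79\right) = 3 \left(-13638\right) = -40914$)
$D{\left(G \right)} = 2 G \left(-105 + G\right)$
$j + D{\left(82 \right)} = -40914 + 2 \cdot 82 \left(-105 + 82\right) = -40914 + 2 \cdot 82 \left(-23\right) = -40914 - 3772 = -44686$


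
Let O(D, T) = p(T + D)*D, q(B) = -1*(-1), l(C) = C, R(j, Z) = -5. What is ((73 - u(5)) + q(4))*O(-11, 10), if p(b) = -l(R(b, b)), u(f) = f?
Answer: -3795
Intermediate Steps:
p(b) = 5 (p(b) = -1*(-5) = 5)
q(B) = 1
O(D, T) = 5*D
((73 - u(5)) + q(4))*O(-11, 10) = ((73 - 1*5) + 1)*(5*(-11)) = ((73 - 5) + 1)*(-55) = (68 + 1)*(-55) = 69*(-55) = -3795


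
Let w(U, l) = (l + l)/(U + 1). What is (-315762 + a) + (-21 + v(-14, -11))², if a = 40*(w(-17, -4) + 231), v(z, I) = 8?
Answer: -306333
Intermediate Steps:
w(U, l) = 2*l/(1 + U) (w(U, l) = (2*l)/(1 + U) = 2*l/(1 + U))
a = 9260 (a = 40*(2*(-4)/(1 - 17) + 231) = 40*(2*(-4)/(-16) + 231) = 40*(2*(-4)*(-1/16) + 231) = 40*(½ + 231) = 40*(463/2) = 9260)
(-315762 + a) + (-21 + v(-14, -11))² = (-315762 + 9260) + (-21 + 8)² = -306502 + (-13)² = -306502 + 169 = -306333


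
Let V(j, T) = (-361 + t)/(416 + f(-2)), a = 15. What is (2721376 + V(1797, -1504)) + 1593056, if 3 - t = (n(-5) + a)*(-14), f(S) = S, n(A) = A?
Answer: 893087315/207 ≈ 4.3144e+6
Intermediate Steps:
t = 143 (t = 3 - (-5 + 15)*(-14) = 3 - 10*(-14) = 3 - 1*(-140) = 3 + 140 = 143)
V(j, T) = -109/207 (V(j, T) = (-361 + 143)/(416 - 2) = -218/414 = -218*1/414 = -109/207)
(2721376 + V(1797, -1504)) + 1593056 = (2721376 - 109/207) + 1593056 = 563324723/207 + 1593056 = 893087315/207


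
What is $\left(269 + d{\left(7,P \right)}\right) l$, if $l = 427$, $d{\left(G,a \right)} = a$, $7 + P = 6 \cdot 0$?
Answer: $111874$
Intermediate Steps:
$P = -7$ ($P = -7 + 6 \cdot 0 = -7 + 0 = -7$)
$\left(269 + d{\left(7,P \right)}\right) l = \left(269 - 7\right) 427 = 262 \cdot 427 = 111874$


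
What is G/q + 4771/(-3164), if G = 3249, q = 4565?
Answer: -11499779/14443660 ≈ -0.79618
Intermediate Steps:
G/q + 4771/(-3164) = 3249/4565 + 4771/(-3164) = 3249*(1/4565) + 4771*(-1/3164) = 3249/4565 - 4771/3164 = -11499779/14443660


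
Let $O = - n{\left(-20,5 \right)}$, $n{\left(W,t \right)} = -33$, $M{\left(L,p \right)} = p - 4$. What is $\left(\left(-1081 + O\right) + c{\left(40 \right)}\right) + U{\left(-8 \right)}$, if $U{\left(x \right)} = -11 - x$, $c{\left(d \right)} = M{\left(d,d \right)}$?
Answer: $-1015$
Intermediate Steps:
$M{\left(L,p \right)} = -4 + p$
$c{\left(d \right)} = -4 + d$
$O = 33$ ($O = \left(-1\right) \left(-33\right) = 33$)
$\left(\left(-1081 + O\right) + c{\left(40 \right)}\right) + U{\left(-8 \right)} = \left(\left(-1081 + 33\right) + \left(-4 + 40\right)\right) - 3 = \left(-1048 + 36\right) + \left(-11 + 8\right) = -1012 - 3 = -1015$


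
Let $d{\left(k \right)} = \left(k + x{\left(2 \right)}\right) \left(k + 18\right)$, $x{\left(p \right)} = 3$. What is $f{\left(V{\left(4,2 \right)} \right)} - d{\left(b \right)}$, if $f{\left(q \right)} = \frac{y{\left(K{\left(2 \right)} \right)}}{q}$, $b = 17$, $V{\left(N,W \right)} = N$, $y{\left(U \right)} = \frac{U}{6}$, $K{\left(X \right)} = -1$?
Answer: $- \frac{16801}{24} \approx -700.04$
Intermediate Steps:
$y{\left(U \right)} = \frac{U}{6}$ ($y{\left(U \right)} = U \frac{1}{6} = \frac{U}{6}$)
$f{\left(q \right)} = - \frac{1}{6 q}$ ($f{\left(q \right)} = \frac{\frac{1}{6} \left(-1\right)}{q} = - \frac{1}{6 q}$)
$d{\left(k \right)} = \left(3 + k\right) \left(18 + k\right)$ ($d{\left(k \right)} = \left(k + 3\right) \left(k + 18\right) = \left(3 + k\right) \left(18 + k\right)$)
$f{\left(V{\left(4,2 \right)} \right)} - d{\left(b \right)} = - \frac{1}{6 \cdot 4} - \left(54 + 17^{2} + 21 \cdot 17\right) = \left(- \frac{1}{6}\right) \frac{1}{4} - \left(54 + 289 + 357\right) = - \frac{1}{24} - 700 = - \frac{16801}{24}$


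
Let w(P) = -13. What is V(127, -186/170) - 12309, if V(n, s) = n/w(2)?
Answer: -160144/13 ≈ -12319.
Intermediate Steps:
V(n, s) = -n/13 (V(n, s) = n/(-13) = n*(-1/13) = -n/13)
V(127, -186/170) - 12309 = -1/13*127 - 12309 = -127/13 - 12309 = -160144/13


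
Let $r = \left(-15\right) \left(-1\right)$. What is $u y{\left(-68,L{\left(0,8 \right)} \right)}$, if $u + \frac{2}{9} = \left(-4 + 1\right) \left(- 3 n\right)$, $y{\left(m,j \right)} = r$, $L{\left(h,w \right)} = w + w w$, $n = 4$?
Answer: $\frac{1610}{3} \approx 536.67$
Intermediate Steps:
$r = 15$
$L{\left(h,w \right)} = w + w^{2}$
$y{\left(m,j \right)} = 15$
$u = \frac{322}{9}$ ($u = - \frac{2}{9} + \left(-4 + 1\right) \left(\left(-3\right) 4\right) = - \frac{2}{9} - -36 = - \frac{2}{9} + 36 = \frac{322}{9} \approx 35.778$)
$u y{\left(-68,L{\left(0,8 \right)} \right)} = \frac{322}{9} \cdot 15 = \frac{1610}{3}$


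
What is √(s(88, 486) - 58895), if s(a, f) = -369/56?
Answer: I*√46178846/28 ≈ 242.7*I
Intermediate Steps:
s(a, f) = -369/56 (s(a, f) = -369*1/56 = -369/56)
√(s(88, 486) - 58895) = √(-369/56 - 58895) = √(-3298489/56) = I*√46178846/28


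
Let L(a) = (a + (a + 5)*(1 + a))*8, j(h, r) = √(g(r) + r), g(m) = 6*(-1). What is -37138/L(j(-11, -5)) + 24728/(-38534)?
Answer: 1059088169/22157050 + 129983*I*√11/2300 ≈ 47.799 + 187.44*I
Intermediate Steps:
g(m) = -6
j(h, r) = √(-6 + r)
L(a) = 8*a + 8*(1 + a)*(5 + a) (L(a) = (a + (5 + a)*(1 + a))*8 = (a + (1 + a)*(5 + a))*8 = 8*a + 8*(1 + a)*(5 + a))
-37138/L(j(-11, -5)) + 24728/(-38534) = -37138/(40 + 8*(√(-6 - 5))² + 56*√(-6 - 5)) + 24728/(-38534) = -37138/(40 + 8*(√(-11))² + 56*√(-11)) + 24728*(-1/38534) = -37138/(40 + 8*(I*√11)² + 56*(I*√11)) - 12364/19267 = -37138/(40 + 8*(-11) + 56*I*√11) - 12364/19267 = -37138/(40 - 88 + 56*I*√11) - 12364/19267 = -37138/(-48 + 56*I*√11) - 12364/19267 = -12364/19267 - 37138/(-48 + 56*I*√11)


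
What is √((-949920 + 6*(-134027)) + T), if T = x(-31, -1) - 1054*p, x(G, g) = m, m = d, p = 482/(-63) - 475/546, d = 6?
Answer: I*√130060194355/273 ≈ 1321.0*I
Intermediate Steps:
p = -13957/1638 (p = 482*(-1/63) - 475*1/546 = -482/63 - 475/546 = -13957/1638 ≈ -8.5208)
m = 6
x(G, g) = 6
T = 7360253/819 (T = 6 - 1054*(-13957/1638) = 6 + 7355339/819 = 7360253/819 ≈ 8986.9)
√((-949920 + 6*(-134027)) + T) = √((-949920 + 6*(-134027)) + 7360253/819) = √((-949920 - 804162) + 7360253/819) = √(-1754082 + 7360253/819) = √(-1429232905/819) = I*√130060194355/273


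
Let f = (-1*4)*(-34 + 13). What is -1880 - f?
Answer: -1964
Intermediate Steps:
f = 84 (f = -4*(-21) = 84)
-1880 - f = -1880 - 1*84 = -1880 - 84 = -1964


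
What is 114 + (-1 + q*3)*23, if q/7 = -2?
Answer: -875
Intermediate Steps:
q = -14 (q = 7*(-2) = -14)
114 + (-1 + q*3)*23 = 114 + (-1 - 14*3)*23 = 114 + (-1 - 42)*23 = 114 - 43*23 = 114 - 989 = -875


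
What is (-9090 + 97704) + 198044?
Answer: 286658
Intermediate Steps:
(-9090 + 97704) + 198044 = 88614 + 198044 = 286658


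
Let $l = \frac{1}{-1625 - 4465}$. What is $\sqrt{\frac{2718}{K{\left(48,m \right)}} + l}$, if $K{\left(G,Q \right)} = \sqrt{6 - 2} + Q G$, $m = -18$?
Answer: $\frac{i \sqrt{21724707009390}}{2624790} \approx 1.7758 i$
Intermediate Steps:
$K{\left(G,Q \right)} = 2 + G Q$ ($K{\left(G,Q \right)} = \sqrt{4} + G Q = 2 + G Q$)
$l = - \frac{1}{6090}$ ($l = \frac{1}{-6090} = - \frac{1}{6090} \approx -0.0001642$)
$\sqrt{\frac{2718}{K{\left(48,m \right)}} + l} = \sqrt{\frac{2718}{2 + 48 \left(-18\right)} - \frac{1}{6090}} = \sqrt{\frac{2718}{2 - 864} - \frac{1}{6090}} = \sqrt{\frac{2718}{-862} - \frac{1}{6090}} = \sqrt{2718 \left(- \frac{1}{862}\right) - \frac{1}{6090}} = \sqrt{- \frac{1359}{431} - \frac{1}{6090}} = \sqrt{- \frac{8276741}{2624790}} = \frac{i \sqrt{21724707009390}}{2624790}$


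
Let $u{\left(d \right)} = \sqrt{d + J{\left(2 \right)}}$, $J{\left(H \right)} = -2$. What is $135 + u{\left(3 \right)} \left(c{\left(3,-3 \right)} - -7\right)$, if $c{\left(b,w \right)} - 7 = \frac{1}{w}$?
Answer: $\frac{446}{3} \approx 148.67$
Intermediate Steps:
$c{\left(b,w \right)} = 7 + \frac{1}{w}$
$u{\left(d \right)} = \sqrt{-2 + d}$ ($u{\left(d \right)} = \sqrt{d - 2} = \sqrt{-2 + d}$)
$135 + u{\left(3 \right)} \left(c{\left(3,-3 \right)} - -7\right) = 135 + \sqrt{-2 + 3} \left(\left(7 + \frac{1}{-3}\right) - -7\right) = 135 + \sqrt{1} \left(\left(7 - \frac{1}{3}\right) + 7\right) = 135 + 1 \left(\frac{20}{3} + 7\right) = 135 + 1 \cdot \frac{41}{3} = 135 + \frac{41}{3} = \frac{446}{3}$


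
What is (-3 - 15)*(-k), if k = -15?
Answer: -270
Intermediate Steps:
(-3 - 15)*(-k) = (-3 - 15)*(-1*(-15)) = -18*15 = -270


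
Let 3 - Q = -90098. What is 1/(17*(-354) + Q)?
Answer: 1/84083 ≈ 1.1893e-5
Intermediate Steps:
Q = 90101 (Q = 3 - 1*(-90098) = 3 + 90098 = 90101)
1/(17*(-354) + Q) = 1/(17*(-354) + 90101) = 1/(-6018 + 90101) = 1/84083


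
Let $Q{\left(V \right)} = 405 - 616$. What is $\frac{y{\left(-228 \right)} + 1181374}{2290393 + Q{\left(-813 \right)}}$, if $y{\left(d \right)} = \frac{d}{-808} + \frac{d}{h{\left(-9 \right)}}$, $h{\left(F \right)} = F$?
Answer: $\frac{715928167}{1387850292} \approx 0.51585$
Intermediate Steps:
$Q{\left(V \right)} = -211$ ($Q{\left(V \right)} = 405 - 616 = -211$)
$y{\left(d \right)} = - \frac{817 d}{7272}$ ($y{\left(d \right)} = \frac{d}{-808} + \frac{d}{-9} = d \left(- \frac{1}{808}\right) + d \left(- \frac{1}{9}\right) = - \frac{d}{808} - \frac{d}{9} = - \frac{817 d}{7272}$)
$\frac{y{\left(-228 \right)} + 1181374}{2290393 + Q{\left(-813 \right)}} = \frac{\left(- \frac{817}{7272}\right) \left(-228\right) + 1181374}{2290393 - 211} = \frac{\frac{15523}{606} + 1181374}{2290182} = \frac{715928167}{606} \cdot \frac{1}{2290182} = \frac{715928167}{1387850292}$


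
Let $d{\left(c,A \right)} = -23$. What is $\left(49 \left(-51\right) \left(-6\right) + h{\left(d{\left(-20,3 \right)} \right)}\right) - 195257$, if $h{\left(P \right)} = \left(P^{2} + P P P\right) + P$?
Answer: $-191924$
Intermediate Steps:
$h{\left(P \right)} = P + P^{2} + P^{3}$ ($h{\left(P \right)} = \left(P^{2} + P^{2} P\right) + P = \left(P^{2} + P^{3}\right) + P = P + P^{2} + P^{3}$)
$\left(49 \left(-51\right) \left(-6\right) + h{\left(d{\left(-20,3 \right)} \right)}\right) - 195257 = \left(49 \left(-51\right) \left(-6\right) - 23 \left(1 - 23 + \left(-23\right)^{2}\right)\right) - 195257 = \left(\left(-2499\right) \left(-6\right) - 23 \left(1 - 23 + 529\right)\right) - 195257 = \left(14994 - 11661\right) - 195257 = 3333 - 195257 = -191924$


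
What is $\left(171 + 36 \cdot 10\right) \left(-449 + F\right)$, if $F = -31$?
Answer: $-254880$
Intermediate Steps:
$\left(171 + 36 \cdot 10\right) \left(-449 + F\right) = \left(171 + 36 \cdot 10\right) \left(-449 - 31\right) = \left(171 + 360\right) \left(-480\right) = 531 \left(-480\right) = -254880$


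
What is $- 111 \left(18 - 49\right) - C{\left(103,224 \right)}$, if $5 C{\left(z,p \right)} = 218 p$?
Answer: $- \frac{31627}{5} \approx -6325.4$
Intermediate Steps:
$C{\left(z,p \right)} = \frac{218 p}{5}$
$- 111 \left(18 - 49\right) - C{\left(103,224 \right)} = - 111 \left(18 - 49\right) - \frac{218}{5} \cdot 224 = \left(-111\right) \left(-31\right) - \frac{48832}{5} = 3441 - \frac{48832}{5} = - \frac{31627}{5}$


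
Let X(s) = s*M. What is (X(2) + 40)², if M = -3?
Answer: 1156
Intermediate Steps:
X(s) = -3*s (X(s) = s*(-3) = -3*s)
(X(2) + 40)² = (-3*2 + 40)² = (-6 + 40)² = 34² = 1156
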